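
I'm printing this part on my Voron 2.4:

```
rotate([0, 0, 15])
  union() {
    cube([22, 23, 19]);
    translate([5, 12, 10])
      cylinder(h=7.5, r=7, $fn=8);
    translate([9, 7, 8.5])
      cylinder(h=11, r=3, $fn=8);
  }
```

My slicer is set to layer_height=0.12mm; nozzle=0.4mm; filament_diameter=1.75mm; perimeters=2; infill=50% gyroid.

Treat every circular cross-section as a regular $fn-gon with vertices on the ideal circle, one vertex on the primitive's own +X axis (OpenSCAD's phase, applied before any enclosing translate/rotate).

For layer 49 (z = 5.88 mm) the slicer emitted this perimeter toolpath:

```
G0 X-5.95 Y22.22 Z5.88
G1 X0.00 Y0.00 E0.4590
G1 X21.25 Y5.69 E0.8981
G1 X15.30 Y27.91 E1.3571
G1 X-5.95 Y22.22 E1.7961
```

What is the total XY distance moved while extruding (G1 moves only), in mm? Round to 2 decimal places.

Sum the Euclidean lengths of each G1 segment: total = 90.00 mm.

90.00 mm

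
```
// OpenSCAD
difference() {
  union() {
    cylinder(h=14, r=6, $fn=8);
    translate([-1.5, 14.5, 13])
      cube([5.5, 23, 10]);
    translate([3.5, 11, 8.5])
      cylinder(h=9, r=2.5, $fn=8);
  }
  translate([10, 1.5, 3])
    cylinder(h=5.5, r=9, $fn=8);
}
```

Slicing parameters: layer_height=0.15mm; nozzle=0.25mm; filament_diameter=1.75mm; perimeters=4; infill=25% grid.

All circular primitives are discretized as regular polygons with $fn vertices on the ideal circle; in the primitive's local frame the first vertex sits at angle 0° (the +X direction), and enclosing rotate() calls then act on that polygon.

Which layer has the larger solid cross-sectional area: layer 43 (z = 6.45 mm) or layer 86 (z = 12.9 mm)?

Layer 43 (z = 6.45): the cylinder: section is a regular 8-gon, circumradius r=6 (area = (8/2)·6.000²·sin(360°/8) = 101.82 mm²); the cube at (-1.5, 14.5) is absent (z outside [13, 23]); the cylinder at (3.5, 11) is not intersected at this z (z outside [8.5, 17.5]); Taking the union: only the r=6 cylinder is present, so the union is just that shape — area = 101.82 mm²; the r=9 cylinder at (10, 1.5) gives a regular 8-gon of circumradius 9 (constant along its height) (area = (8/2)·9.000²·sin(360°/8) = 229.10 mm²); After the difference (first − rest): starting from the result so far (101.82 mm²), the r=9 cylinder at (10, 1.5) partially overlaps it — only the 27.50 mm² overlap (of its 229.10 mm²) is removed, clipping the outline — area = 74.32 mm². So its area = 74.32 mm². Layer 86 (z = 12.9): the cylinder: section is a regular 8-gon, circumradius r=6 (area = (8/2)·6.000²·sin(360°/8) = 101.82 mm²); the cube at (-1.5, 14.5) does not reach this height (z outside [13, 23]); the cylinder at (3.5, 11): section is a regular 8-gon, circumradius r=2.5 (area = (8/2)·2.500²·sin(360°/8) = 17.68 mm²); Merging all regions: the 2 present regions are separate (no shared area or edge), so areas and boundary lengths simply add and each stays a separate island — area = 119.50 mm²; the cylinder at (10, 1.5) does not reach this height (z outside [3, 8.5]); After the difference (first − rest): none of the subtracted shapes is present at this height, so that combined region is unchanged — area = 119.50 mm². So its area = 119.50 mm². Layer 86 is larger (119.50 vs 74.32 mm²).

layer 86 (z = 12.9 mm)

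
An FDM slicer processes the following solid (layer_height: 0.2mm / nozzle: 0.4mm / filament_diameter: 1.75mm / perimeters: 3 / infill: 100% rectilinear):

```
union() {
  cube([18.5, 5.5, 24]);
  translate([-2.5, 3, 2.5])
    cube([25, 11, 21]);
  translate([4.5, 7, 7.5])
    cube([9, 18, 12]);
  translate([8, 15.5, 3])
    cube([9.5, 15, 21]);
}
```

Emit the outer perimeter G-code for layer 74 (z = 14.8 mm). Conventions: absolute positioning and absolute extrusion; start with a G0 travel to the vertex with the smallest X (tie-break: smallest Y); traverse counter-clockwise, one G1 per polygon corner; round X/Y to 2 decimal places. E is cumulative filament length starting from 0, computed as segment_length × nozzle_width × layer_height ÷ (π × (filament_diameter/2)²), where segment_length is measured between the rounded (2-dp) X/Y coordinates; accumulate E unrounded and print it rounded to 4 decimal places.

At z = 14.8 mm: the cube (footprint 18.5×5.5) is included at this height; the 25×11 cube at (-2.5, 3) contributes its full rectangle; the 9×18 cube at (4.5, 7) contributes its full rectangle; the 9.5×15 cube at (8, 15.5) contributes its full rectangle; Merging all regions: the regions partially overlap (shared area 161.50 mm²), so overlapping operands fuse into one piece — 1 connected region. The outline is a single polygon with 16 vertices. Extrusion per mm of travel: 0.4 × 0.2 / (π × 0.875²) = 0.033260. Accumulating E over each segment gives final E = 3.9580.

G0 X-2.50 Y3.00 Z14.80
G1 X0.00 Y3.00 E0.0832
G1 X0.00 Y0.00 E0.1829
G1 X18.50 Y0.00 E0.7982
G1 X18.50 Y3.00 E0.8980
G1 X22.50 Y3.00 E1.0311
G1 X22.50 Y14.00 E1.3969
G1 X13.50 Y14.00 E1.6963
G1 X13.50 Y15.50 E1.7462
G1 X17.50 Y15.50 E1.8792
G1 X17.50 Y30.50 E2.3781
G1 X8.00 Y30.50 E2.6941
G1 X8.00 Y25.00 E2.8770
G1 X4.50 Y25.00 E2.9934
G1 X4.50 Y14.00 E3.3593
G1 X-2.50 Y14.00 E3.5921
G1 X-2.50 Y3.00 E3.9580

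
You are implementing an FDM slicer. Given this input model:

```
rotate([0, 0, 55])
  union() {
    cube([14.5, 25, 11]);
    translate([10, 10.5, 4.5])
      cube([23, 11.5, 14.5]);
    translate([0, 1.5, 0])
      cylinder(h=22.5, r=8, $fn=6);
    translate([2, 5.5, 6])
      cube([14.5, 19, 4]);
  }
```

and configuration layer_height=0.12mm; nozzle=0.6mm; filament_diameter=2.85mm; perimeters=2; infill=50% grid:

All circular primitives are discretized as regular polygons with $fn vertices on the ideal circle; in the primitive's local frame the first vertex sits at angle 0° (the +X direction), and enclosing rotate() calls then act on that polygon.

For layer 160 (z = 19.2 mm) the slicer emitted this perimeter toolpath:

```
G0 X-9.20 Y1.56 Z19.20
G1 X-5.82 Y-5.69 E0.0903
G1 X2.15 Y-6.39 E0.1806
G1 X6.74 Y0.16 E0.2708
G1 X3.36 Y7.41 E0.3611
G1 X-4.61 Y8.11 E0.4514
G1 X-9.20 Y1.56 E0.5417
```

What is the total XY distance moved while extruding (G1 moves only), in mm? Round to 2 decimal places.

Sum the Euclidean lengths of each G1 segment: total = 48.00 mm.

48.00 mm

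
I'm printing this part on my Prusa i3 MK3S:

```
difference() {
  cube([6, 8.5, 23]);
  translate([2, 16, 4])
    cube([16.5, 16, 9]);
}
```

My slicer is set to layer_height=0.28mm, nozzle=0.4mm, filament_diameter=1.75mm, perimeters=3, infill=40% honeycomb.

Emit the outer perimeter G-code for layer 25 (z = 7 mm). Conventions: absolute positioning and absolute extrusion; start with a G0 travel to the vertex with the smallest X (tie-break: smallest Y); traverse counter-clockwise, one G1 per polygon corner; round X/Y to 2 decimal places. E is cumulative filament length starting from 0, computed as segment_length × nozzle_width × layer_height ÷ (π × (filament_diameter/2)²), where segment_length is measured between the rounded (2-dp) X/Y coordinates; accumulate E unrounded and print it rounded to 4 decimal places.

At z = 7 mm: the 6×8.5 cube contributes its full rectangle; the cube at (2, 16) (footprint 16.5×16) is included at this height; Subtracting the remaining from the first: starting from the 6×8.5 cube, the 16.5×16 cube at (2, 16) misses the remaining region (no effect) — 1 connected region. The outline is a single polygon with 4 vertices. Extrusion per mm of travel: 0.4 × 0.28 / (π × 0.875²) = 0.046564. Accumulating E over each segment gives final E = 1.3504.

G0 X0.00 Y0.00 Z7.00
G1 X6.00 Y0.00 E0.2794
G1 X6.00 Y8.50 E0.6752
G1 X0.00 Y8.50 E0.9546
G1 X0.00 Y0.00 E1.3504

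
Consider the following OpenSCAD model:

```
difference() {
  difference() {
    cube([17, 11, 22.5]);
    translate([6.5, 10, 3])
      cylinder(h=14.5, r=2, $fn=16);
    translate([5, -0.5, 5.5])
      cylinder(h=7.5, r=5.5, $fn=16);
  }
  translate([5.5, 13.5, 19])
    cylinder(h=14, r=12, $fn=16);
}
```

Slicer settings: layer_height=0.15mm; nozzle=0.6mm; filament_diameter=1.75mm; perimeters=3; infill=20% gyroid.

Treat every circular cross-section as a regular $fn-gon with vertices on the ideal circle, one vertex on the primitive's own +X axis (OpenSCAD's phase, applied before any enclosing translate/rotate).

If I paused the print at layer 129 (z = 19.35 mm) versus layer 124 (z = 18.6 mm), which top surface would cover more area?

Layer 129 (z = 19.35): the 17×11 cube contributes its full rectangle (area 187.00 mm²); the cylinder at (6.5, 10) does not reach this height (z outside [3, 17.5]); the cylinder at (5, -0.5) is not intersected at this z (z outside [5.5, 13]); Taking the first minus the rest: none of the subtracted shapes is present at this height, so the 17×11 cube is unchanged — area = 187.00 mm²; the r=12 cylinder at (5.5, 13.5) contributes a regular 16-gon of circumradius 12 (area = (16/2)·12.000²·sin(360°/16) = 440.85 mm²); Subtracting the remaining from the first: starting from that combined region (187.00 mm²), the r=12 cylinder at (5.5, 13.5) partially overlaps it — only the 129.88 mm² overlap (of its 440.85 mm²) is removed, clipping the outline — area = 57.12 mm². So its area = 57.12 mm². Layer 124 (z = 18.6): the 17×11 cube contributes its full rectangle (area 187.00 mm²); the cylinder at (6.5, 10) is absent (z outside [3, 17.5]); the cylinder at (5, -0.5) does not reach this height (z outside [5.5, 13]); After the difference (first − rest): none of the subtracted shapes is present at this height, so the 17×11 cube is unchanged — area = 187.00 mm²; the cylinder at (5.5, 13.5) is absent (z outside [19, 33]); Taking the first minus the rest: none of the subtracted shapes is present at this height, so the result so far is unchanged — area = 187.00 mm². So its area = 187.00 mm². Layer 124 is larger (187.00 vs 57.12 mm²).

layer 124 (z = 18.6 mm)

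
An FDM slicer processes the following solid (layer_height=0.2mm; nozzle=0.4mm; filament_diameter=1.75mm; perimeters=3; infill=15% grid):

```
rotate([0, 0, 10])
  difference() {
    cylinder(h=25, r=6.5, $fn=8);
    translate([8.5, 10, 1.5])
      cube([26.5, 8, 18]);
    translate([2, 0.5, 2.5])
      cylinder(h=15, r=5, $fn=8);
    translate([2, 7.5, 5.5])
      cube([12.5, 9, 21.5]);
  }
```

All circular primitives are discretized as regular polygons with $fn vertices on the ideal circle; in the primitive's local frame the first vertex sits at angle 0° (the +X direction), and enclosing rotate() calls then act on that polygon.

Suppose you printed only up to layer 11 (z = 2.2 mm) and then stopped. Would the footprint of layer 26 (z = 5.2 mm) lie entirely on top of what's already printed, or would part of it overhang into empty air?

Compare the two slices. At z = 2.2: the r=6.5 cylinder gives a regular 8-gon of circumradius 6.5 (constant along its height) (area = (8/2)·6.500²·sin(360°/8) = 119.50 mm²); the 26.5×8 cube at (8.5, 10) contributes its full rectangle (area 212.00 mm²); the cylinder at (2, 0.5) is not intersected at this z (z outside [2.5, 17.5]); the cube at (2, 7.5) is absent (z outside [5.5, 27]); Taking the first minus the rest: starting from the r=6.5 cylinder (119.50 mm²), the 26.5×8 cube at (8.5, 10) misses the remaining region (no effect) — area = 119.50 mm²; (whole slice rotated 10° about Z — lengths, areas and connectivity unchanged). At z = 5.2: the r=6.5 cylinder contributes a regular 8-gon of circumradius 6.5 (area = (8/2)·6.500²·sin(360°/8) = 119.50 mm²); the 26.5×8 cube at (8.5, 10) contributes its full rectangle (area 212.00 mm²); the cylinder at (2, 0.5): section is a regular 8-gon, circumradius r=5 (area = (8/2)·5.000²·sin(360°/8) = 70.71 mm²); the cube at (2, 7.5) is not intersected at this z (z outside [5.5, 27]); After the difference (first − rest): starting from the r=6.5 cylinder (119.50 mm²), the 26.5×8 cube at (8.5, 10) misses the remaining region (no effect); the r=5 cylinder at (2, 0.5) partially overlaps it — only the 66.93 mm² overlap (of its 70.71 mm²) is removed, clipping the outline — area = 52.58 mm²; (rotated 10° about Z; rotation is an isometry so areas/perimeters/island counts are preserved). Checking containment: the cross-section at z = 5.2 is a subset of the cross-section at z = 2.2.

entirely on top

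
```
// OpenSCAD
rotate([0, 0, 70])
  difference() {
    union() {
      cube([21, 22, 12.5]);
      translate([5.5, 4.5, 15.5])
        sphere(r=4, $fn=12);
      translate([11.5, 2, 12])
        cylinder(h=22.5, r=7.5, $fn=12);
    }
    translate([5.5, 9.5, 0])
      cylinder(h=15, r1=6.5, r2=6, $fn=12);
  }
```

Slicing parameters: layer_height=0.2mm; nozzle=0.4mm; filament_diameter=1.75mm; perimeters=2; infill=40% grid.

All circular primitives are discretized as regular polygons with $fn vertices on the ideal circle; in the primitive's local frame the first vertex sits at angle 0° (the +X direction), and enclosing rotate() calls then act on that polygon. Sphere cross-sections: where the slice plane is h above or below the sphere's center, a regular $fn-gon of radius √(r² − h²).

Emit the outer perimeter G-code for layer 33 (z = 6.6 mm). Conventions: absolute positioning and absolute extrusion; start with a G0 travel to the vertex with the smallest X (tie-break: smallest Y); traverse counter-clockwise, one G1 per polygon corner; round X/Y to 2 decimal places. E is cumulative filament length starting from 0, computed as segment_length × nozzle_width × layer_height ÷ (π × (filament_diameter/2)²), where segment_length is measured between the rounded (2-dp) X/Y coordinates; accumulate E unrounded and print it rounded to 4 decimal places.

At z = 6.6 mm: the 21×22 cube contributes its full rectangle; the sphere at (5.5, 4.5) is absent (|z−center|=8.900 > r=4); the cylinder at (11.5, 2) is not intersected at this z (z outside [12, 34.5]); Merging all regions: only the 21×22 cube is present, so the union is just that shape — 1 connected region; the cone at (5.5, 9.5) contributes a regular 12-gon of circumradius 6.280 (interpolated between r1=6.5 and r2=6 at t=0.440); After the difference (first − rest): starting from that combined region, the cone at (5.5, 9.5) partially overlaps it — only the 116.04 mm² overlap (of its 118.32 mm²) is removed, clipping the outline — 1 connected region; (whole slice rotated 70° about Z — lengths, areas and connectivity unchanged). The outline is a single polygon with 17 vertices. Extrusion per mm of travel: 0.4 × 0.2 / (π × 0.875²) = 0.033260. Accumulating E over each segment gives final E = 3.7638.

G0 X-20.67 Y7.52 Z6.60
G1 X-11.66 Y4.24 E0.3189
G1 X-11.86 Y4.38 E0.3270
G1 X-13.23 Y7.33 E0.4352
G1 X-12.95 Y10.57 E0.5434
G1 X-11.08 Y13.23 E0.6515
G1 X-8.14 Y14.60 E0.7594
G1 X-4.90 Y14.32 E0.8676
G1 X-2.24 Y12.45 E0.9757
G1 X-0.86 Y9.51 E1.0837
G1 X-1.14 Y6.27 E1.1919
G1 X-3.01 Y3.61 E1.3000
G1 X-5.96 Y2.23 E1.4084
G1 X-6.19 Y2.25 E1.4161
G1 X0.00 Y0.00 E1.6351
G1 X7.18 Y19.73 E2.3334
G1 X-13.49 Y27.26 E3.0651
G1 X-20.67 Y7.52 E3.7638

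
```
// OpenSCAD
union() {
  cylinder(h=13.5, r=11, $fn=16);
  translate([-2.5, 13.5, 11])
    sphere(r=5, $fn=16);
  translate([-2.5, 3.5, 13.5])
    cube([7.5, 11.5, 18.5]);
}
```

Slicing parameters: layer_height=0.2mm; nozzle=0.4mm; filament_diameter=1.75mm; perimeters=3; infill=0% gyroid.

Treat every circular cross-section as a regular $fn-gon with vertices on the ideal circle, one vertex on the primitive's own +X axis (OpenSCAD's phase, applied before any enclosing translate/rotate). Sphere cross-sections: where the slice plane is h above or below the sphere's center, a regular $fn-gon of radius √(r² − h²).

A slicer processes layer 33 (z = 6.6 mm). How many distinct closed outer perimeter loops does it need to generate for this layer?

At z = 6.6 mm: the cylinder: section is a regular 16-gon, circumradius r=11; the sphere at (-2.5, 13.5): section is a regular 16-gon, circumradius = √(r²−h²) = √(5²−4.4²) = 2.375; the cube at (-2.5, 3.5) is absent (z outside [13.5, 32]); Merging all regions: the 2 present regions are separate (no shared area or edge), so areas and boundary lengths simply add and each stays a separate island — 2 connected regions. The result has 2 disconnected regions.

2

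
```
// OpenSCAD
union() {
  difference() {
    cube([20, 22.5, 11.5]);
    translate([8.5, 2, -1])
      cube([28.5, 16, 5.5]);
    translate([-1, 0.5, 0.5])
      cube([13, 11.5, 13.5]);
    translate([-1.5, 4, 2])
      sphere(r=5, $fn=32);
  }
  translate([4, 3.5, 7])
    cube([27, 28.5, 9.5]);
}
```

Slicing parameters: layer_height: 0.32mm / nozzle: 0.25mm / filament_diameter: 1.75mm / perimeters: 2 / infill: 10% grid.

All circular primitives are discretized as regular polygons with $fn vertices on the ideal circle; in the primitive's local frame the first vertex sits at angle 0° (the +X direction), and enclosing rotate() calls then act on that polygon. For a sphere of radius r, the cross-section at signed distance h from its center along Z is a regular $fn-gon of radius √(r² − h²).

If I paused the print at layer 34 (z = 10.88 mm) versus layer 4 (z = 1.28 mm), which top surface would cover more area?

layer 34 (z = 10.88 mm)

Layer 34 (z = 10.88): the cube (footprint 20×22.5) is included at this height (area 450.00 mm²); the cube at (8.5, 2) is not intersected at this z (z outside [-1, 4.5]); the cube at (-1, 0.5) (footprint 13×11.5) is included at this height (area 149.50 mm²); the sphere at (-1.5, 4) does not reach this height (|z−center|=8.880 > r=5); After the difference (first − rest): starting from the 20×22.5 cube (450.00 mm²), the 13×11.5 cube at (-1, 0.5) partially overlaps it — only the 138.00 mm² overlap (of its 149.50 mm²) is removed, clipping the outline — area = 312.00 mm²; the cube at (4, 3.5) is present — its section is the full 27×28.5 rectangle (area 769.50 mm²); Taking the union: the regions partially overlap — summed areas 1081.50 mm² minus the doubly-counted overlap 236.00 mm² gives 845.50 mm² — area = 845.50 mm². So its area = 845.50 mm². Layer 4 (z = 1.28): the cube (footprint 20×22.5) is included at this height (area 450.00 mm²); the 28.5×16 cube at (8.5, 2) contributes its full rectangle (area 456.00 mm²); the 13×11.5 cube at (-1, 0.5) contributes its full rectangle (area 149.50 mm²); the r=5 sphere at (-1.5, 4) slices to a regular 32-gon of circumradius 4.948 (√(r²−h²) with h=0.72 from center) (area = (32/2)·4.948²·sin(360°/32) = 76.42 mm²); After the difference (first − rest): starting from the 20×22.5 cube (450.00 mm²), the 28.5×16 cube at (8.5, 2) partially overlaps it — only the 184.00 mm² overlap (of its 456.00 mm²) is removed, clipping the outline; the 13×11.5 cube at (-1, 0.5) partially overlaps it — only the 103.00 mm² overlap (of its 149.50 mm²) is removed, clipping the outline; the r=5 sphere at (-1.5, 4) partially overlaps it — only the 0.85 mm² overlap (of its 76.42 mm²) is removed, clipping the outline — area = 162.15 mm²; the cube at (4, 3.5) is absent (z outside [7, 16.5]); Taking the union: only the result so far is present, so the union is just that shape — area = 162.15 mm². So its area = 162.15 mm². Layer 34 is larger (845.50 vs 162.15 mm²).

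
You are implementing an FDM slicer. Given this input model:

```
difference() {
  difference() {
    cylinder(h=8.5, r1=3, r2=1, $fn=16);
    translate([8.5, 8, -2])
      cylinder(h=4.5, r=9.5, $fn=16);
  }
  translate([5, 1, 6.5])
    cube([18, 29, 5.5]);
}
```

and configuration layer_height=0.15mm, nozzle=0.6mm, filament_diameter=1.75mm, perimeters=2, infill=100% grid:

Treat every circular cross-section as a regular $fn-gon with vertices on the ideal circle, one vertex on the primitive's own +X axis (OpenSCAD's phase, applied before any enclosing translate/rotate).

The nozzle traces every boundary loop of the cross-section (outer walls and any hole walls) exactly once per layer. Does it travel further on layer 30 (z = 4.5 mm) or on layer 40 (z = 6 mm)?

layer 30 (z = 4.5 mm)

Layer 30 (z = 4.5): the cone contributes a regular 16-gon of circumradius 1.941 (interpolated between r1=3 and r2=1 at t=0.529) (perimeter = 2·16·1.941·sin(180°/16) = 12.12 mm); the cylinder at (8.5, 8) is absent (z outside [-2, 2.5]); Subtracting the remaining from the first: none of the subtracted shapes is present at this height, so the cone is unchanged — boundary = 12.12 mm; the cube at (5, 1) is absent (z outside [6.5, 12]); After the difference (first − rest): none of the subtracted shapes is present at this height, so the result so far is unchanged — boundary = 12.12 mm. So its perimeter = 12.12 mm. Layer 40 (z = 6): the cone contributes a regular 16-gon of circumradius 1.588 (interpolated between r1=3 and r2=1 at t=0.706) (perimeter = 2·16·1.588·sin(180°/16) = 9.92 mm); the cylinder at (8.5, 8) does not reach this height (z outside [-2, 2.5]); Taking the first minus the rest: none of the subtracted shapes is present at this height, so the cone is unchanged — boundary = 9.92 mm; the cube at (5, 1) is absent (z outside [6.5, 12]); Subtracting the remaining from the first: none of the subtracted shapes is present at this height, so the result so far is unchanged — boundary = 9.92 mm. So its perimeter = 9.92 mm. Layer 30 is larger (12.12 vs 9.92 mm).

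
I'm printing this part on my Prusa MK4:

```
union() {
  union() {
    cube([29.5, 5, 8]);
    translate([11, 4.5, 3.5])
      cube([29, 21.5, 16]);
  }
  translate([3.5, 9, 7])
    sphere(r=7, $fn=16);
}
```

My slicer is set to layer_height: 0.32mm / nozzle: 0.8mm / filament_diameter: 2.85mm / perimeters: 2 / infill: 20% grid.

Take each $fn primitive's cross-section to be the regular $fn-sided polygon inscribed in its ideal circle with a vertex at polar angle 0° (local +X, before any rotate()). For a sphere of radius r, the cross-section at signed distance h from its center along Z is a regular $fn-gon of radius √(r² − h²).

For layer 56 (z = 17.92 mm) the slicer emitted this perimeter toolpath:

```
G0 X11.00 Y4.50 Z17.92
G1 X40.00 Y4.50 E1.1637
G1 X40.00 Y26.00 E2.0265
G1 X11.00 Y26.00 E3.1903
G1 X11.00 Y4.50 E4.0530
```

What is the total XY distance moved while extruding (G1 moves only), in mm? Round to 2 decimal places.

101.00 mm

Sum the Euclidean lengths of each G1 segment: total = 101.00 mm.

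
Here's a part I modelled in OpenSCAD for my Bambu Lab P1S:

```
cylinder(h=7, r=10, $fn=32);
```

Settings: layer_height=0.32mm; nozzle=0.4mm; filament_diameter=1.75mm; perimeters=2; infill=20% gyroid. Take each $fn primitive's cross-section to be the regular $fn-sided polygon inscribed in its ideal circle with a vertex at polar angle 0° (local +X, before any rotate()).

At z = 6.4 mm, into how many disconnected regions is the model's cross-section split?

At z = 6.4 mm: the cylinder: section is a regular 32-gon, circumradius r=10. The result has 1 disconnected region.

1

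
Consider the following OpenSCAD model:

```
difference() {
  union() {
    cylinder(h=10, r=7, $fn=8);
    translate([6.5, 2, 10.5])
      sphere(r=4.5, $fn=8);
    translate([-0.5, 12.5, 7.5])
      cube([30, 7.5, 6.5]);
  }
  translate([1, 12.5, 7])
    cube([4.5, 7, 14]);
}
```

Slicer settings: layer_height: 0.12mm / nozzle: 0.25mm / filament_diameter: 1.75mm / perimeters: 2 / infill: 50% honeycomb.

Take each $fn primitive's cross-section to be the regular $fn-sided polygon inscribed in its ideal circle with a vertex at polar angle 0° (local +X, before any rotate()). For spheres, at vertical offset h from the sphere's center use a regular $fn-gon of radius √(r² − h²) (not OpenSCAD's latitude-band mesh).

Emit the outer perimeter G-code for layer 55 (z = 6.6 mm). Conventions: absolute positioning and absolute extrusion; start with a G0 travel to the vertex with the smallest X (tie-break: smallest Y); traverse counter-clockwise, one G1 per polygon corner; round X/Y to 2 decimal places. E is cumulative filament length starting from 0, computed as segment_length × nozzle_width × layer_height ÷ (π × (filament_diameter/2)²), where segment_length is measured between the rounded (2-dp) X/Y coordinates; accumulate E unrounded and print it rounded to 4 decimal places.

At z = 6.6 mm: the cylinder: section is a regular 8-gon, circumradius r=7; the sphere at (6.5, 2): section is a regular 8-gon, circumradius = √(r²−h²) = √(4.5²−3.9²) = 2.245; the cube at (-0.5, 12.5) is absent (z outside [7.5, 14]); Taking the union: the regions partially overlap (shared area 5.87 mm²), so overlapping operands fuse into one piece — 1 connected region; the cube at (1, 12.5) is not intersected at this z (z outside [7, 21]); Taking the first minus the rest: none of the subtracted shapes is present at this height, so the result so far is unchanged — 1 connected region. The outline is a single polygon with 13 vertices. Extrusion per mm of travel: 0.25 × 0.12 / (π × 0.875²) = 0.012473. Accumulating E over each segment gives final E = 0.5763.

G0 X-7.00 Y0.00 Z6.60
G1 X-4.95 Y-4.95 E0.0668
G1 X0.00 Y-7.00 E0.1336
G1 X4.95 Y-4.95 E0.2005
G1 X6.98 Y-0.05 E0.2666
G1 X8.09 Y0.41 E0.2816
G1 X8.74 Y2.00 E0.3030
G1 X8.09 Y3.59 E0.3245
G1 X6.50 Y4.24 E0.3459
G1 X5.43 Y3.80 E0.3603
G1 X4.95 Y4.95 E0.3759
G1 X0.00 Y7.00 E0.4427
G1 X-4.95 Y4.95 E0.5095
G1 X-7.00 Y0.00 E0.5763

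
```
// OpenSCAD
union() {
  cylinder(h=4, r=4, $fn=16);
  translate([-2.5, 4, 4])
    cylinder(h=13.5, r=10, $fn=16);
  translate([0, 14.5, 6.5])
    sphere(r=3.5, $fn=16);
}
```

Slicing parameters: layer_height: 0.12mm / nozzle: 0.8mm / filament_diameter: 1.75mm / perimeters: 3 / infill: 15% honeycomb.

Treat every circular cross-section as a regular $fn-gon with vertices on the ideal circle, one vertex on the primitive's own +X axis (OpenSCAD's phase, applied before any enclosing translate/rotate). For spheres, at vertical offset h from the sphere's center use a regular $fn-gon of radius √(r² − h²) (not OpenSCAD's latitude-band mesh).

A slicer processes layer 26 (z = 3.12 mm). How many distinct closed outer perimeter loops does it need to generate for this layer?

2

At z = 3.12 mm: the r=4 cylinder gives a regular 16-gon of circumradius 4 (constant along its height); the cylinder at (-2.5, 4) is not intersected at this z (z outside [4, 17.5]); the sphere at (0, 14.5): section is a regular 16-gon, circumradius = √(r²−h²) = √(3.5²−3.38²) = 0.909; Taking the union: the 2 present regions are separate (no shared area or edge), so areas and boundary lengths simply add and each stays a separate island — 2 connected regions. The result has 2 disconnected regions.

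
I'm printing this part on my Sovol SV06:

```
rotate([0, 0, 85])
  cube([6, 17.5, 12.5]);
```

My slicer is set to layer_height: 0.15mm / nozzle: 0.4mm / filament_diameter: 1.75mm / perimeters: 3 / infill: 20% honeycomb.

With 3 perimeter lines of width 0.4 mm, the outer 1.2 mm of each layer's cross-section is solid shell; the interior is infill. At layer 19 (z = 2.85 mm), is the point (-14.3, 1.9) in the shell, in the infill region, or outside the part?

At z = 2.85 mm: the cube (footprint 6×17.5) is included at this height; (whole slice rotated 85° about Z — lengths, areas and connectivity unchanged). Overall, the cross-section is a single solid region. Undo the 85° rotation: the query point maps to (0.646, 14.411) in the un-rotated model frame. The nearest boundary edge runs (0.00, 17.50)→(0.00, 0.00); distance from the point to it = 0.65 mm. The point is inside the cross-section, 0.65 mm from the nearest boundary — within the 1.2 mm shell band (3 × 0.4).

shell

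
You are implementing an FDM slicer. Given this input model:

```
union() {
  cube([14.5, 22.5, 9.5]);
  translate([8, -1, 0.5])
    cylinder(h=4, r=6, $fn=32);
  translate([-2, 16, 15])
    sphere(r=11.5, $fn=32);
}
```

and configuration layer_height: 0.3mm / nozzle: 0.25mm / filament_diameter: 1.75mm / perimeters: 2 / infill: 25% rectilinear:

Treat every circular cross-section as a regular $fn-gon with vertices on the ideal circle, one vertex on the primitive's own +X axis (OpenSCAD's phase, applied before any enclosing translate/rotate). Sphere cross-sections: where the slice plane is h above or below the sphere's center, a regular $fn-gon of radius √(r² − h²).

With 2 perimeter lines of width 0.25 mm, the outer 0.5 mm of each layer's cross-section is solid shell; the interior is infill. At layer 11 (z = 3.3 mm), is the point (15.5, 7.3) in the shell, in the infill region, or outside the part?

At z = 3.3 mm: the cube is present — its section is the full 14.5×22.5 rectangle; the cylinder at (8, -1): section is a regular 32-gon, circumradius r=6; the sphere at (-2, 16) is absent (|z−center|=11.700 > r=11.5); Taking the union: the regions partially overlap (shared area 44.28 mm²), so overlapping operands fuse into one piece — 1 connected region. Overall, the cross-section is a single solid region. The nearest boundary edge runs (14.50, 22.50)→(14.50, 0.00); distance from the point to it = 1.00 mm. The point is not inside any of the regions above, so it lies outside the cross-section (1.00 mm from the nearest boundary).

outside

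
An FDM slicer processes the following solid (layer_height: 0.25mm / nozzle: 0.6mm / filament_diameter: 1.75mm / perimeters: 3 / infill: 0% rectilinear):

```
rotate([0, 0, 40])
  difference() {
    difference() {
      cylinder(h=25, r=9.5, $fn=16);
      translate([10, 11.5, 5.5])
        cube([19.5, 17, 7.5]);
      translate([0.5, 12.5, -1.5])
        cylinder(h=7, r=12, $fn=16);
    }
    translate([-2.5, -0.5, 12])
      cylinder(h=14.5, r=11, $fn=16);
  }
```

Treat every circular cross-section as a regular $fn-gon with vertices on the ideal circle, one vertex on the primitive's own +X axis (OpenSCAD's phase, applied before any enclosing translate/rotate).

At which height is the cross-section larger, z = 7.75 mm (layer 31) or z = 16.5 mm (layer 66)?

Layer 31 (z = 7.75): the r=9.5 cylinder contributes a regular 16-gon of circumradius 9.5 (area = (16/2)·9.500²·sin(360°/16) = 276.30 mm²); the cube at (10, 11.5) is present — its section is the full 19.5×17 rectangle (area 331.50 mm²); the cylinder at (0.5, 12.5) is absent (z outside [-1.5, 5.5]); Taking the first minus the rest: starting from the r=9.5 cylinder (276.30 mm²), the 19.5×17 cube at (10, 11.5) misses the remaining region (no effect) — area = 276.30 mm²; the cylinder at (-2.5, -0.5) does not reach this height (z outside [12, 26.5]); Subtracting the remaining from the first: none of the subtracted shapes is present at this height, so that combined region is unchanged — area = 276.30 mm²; (whole slice rotated 40° about Z — lengths, areas and connectivity unchanged). So its area = 276.30 mm². Layer 66 (z = 16.5): the r=9.5 cylinder gives a regular 16-gon of circumradius 9.5 (constant along its height) (area = (16/2)·9.500²·sin(360°/16) = 276.30 mm²); the cube at (10, 11.5) does not reach this height (z outside [5.5, 13]); the cylinder at (0.5, 12.5) is not intersected at this z (z outside [-1.5, 5.5]); After the difference (first − rest): none of the subtracted shapes is present at this height, so the r=9.5 cylinder is unchanged — area = 276.30 mm²; the cylinder at (-2.5, -0.5): section is a regular 16-gon, circumradius r=11 (area = (16/2)·11.000²·sin(360°/16) = 370.44 mm²); After the difference (first − rest): starting from the result so far (276.30 mm²), the r=11 cylinder at (-2.5, -0.5) partially overlaps it — only the 262.69 mm² overlap (of its 370.44 mm²) is removed, clipping the outline — area = 13.61 mm²; (rotated 40° about Z; rotation is an isometry so areas/perimeters/island counts are preserved). So its area = 13.61 mm². Layer 31 is larger (276.30 vs 13.61 mm²).

layer 31 (z = 7.75 mm)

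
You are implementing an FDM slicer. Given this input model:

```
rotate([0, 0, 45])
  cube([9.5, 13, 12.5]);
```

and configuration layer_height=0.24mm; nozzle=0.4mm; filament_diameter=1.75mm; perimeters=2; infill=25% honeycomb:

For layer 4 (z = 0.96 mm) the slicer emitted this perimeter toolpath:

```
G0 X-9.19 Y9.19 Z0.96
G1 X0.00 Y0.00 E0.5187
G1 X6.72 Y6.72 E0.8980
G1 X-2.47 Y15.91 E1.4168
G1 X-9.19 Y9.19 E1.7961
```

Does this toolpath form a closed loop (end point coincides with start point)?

yes

Start point (G0): (-9.19, 9.19). End point (last G1): the path returns to the start — closed.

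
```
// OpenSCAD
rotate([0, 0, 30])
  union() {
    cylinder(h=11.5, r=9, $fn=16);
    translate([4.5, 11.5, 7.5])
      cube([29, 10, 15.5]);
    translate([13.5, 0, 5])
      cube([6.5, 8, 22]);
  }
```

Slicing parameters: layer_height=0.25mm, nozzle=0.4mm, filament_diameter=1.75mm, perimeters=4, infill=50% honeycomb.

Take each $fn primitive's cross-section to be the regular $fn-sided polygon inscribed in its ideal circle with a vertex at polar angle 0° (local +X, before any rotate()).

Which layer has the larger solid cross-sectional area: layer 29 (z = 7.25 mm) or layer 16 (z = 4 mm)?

layer 29 (z = 7.25 mm)

Layer 29 (z = 7.25): the r=9 cylinder contributes a regular 16-gon of circumradius 9 (area = (16/2)·9.000²·sin(360°/16) = 247.98 mm²); the cube at (4.5, 11.5) does not reach this height (z outside [7.5, 23]); the 6.5×8 cube at (13.5, 0) contributes its full rectangle (area 52.00 mm²); Merging all regions: the 2 present regions are separate (no shared area or edge), so areas and boundary lengths simply add and each stays a separate island — area = 299.98 mm²; (whole slice rotated 30° about Z — lengths, areas and connectivity unchanged). So its area = 299.98 mm². Layer 16 (z = 4): the r=9 cylinder gives a regular 16-gon of circumradius 9 (constant along its height) (area = (16/2)·9.000²·sin(360°/16) = 247.98 mm²); the cube at (4.5, 11.5) does not reach this height (z outside [7.5, 23]); the cube at (13.5, 0) is absent (z outside [5, 27]); Combining (union): only the r=9 cylinder is present, so the union is just that shape — area = 247.98 mm²; (whole slice rotated 30° about Z — lengths, areas and connectivity unchanged). So its area = 247.98 mm². Layer 29 is larger (299.98 vs 247.98 mm²).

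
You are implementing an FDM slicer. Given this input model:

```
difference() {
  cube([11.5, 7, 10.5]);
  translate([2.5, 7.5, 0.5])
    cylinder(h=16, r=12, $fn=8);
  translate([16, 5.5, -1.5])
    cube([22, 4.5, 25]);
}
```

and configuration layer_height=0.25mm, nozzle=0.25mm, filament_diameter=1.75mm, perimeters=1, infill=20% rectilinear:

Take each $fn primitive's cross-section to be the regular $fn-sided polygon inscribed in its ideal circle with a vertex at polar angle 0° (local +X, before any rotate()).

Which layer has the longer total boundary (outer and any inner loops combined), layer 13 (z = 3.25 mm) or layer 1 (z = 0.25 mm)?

Layer 13 (z = 3.25): the cube (footprint 11.5×7) is included at this height (perimeter 37.00 mm); the cylinder at (2.5, 7.5): section is a regular 8-gon, circumradius r=12 (perimeter = 2·8·12.000·sin(180°/8) = 73.48 mm); the cube at (16, 5.5) is present — its section is the full 22×4.5 rectangle (perimeter 53.00 mm); Subtracting the remaining from the first: starting from the 11.5×7 cube, the r=12 cylinder at (2.5, 7.5) partially overlaps it — only the 80.49 mm² overlap (of its 407.29 mm²) is removed, clipping the outline; the 22×4.5 cube at (16, 5.5) misses the remaining region (no effect) — boundary = 0.64 mm. So its perimeter = 0.64 mm. Layer 1 (z = 0.25): the 11.5×7 cube contributes its full rectangle (perimeter 37.00 mm); the cylinder at (2.5, 7.5) does not reach this height (z outside [0.5, 16.5]); the cube at (16, 5.5) is present — its section is the full 22×4.5 rectangle (perimeter 53.00 mm); Taking the first minus the rest: starting from the 11.5×7 cube, the 22×4.5 cube at (16, 5.5) misses the remaining region (no effect) — boundary = 37.00 mm. So its perimeter = 37.00 mm. Layer 1 is larger (37.00 vs 0.64 mm).

layer 1 (z = 0.25 mm)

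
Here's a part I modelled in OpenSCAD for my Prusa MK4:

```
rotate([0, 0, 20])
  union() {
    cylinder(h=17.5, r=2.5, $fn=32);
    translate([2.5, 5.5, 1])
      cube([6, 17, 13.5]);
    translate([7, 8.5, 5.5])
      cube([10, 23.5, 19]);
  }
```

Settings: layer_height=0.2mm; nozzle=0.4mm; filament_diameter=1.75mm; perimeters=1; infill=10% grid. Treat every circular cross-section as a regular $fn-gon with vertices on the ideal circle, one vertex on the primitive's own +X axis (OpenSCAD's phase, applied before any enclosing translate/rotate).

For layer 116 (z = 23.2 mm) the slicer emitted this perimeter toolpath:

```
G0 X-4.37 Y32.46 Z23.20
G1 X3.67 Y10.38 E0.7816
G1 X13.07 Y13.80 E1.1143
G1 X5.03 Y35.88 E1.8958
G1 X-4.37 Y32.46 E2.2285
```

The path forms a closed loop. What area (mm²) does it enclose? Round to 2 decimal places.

Apply the shoelace formula to the sequence of (X, Y) vertices; enclosed area = 235.05 mm².

235.05 mm²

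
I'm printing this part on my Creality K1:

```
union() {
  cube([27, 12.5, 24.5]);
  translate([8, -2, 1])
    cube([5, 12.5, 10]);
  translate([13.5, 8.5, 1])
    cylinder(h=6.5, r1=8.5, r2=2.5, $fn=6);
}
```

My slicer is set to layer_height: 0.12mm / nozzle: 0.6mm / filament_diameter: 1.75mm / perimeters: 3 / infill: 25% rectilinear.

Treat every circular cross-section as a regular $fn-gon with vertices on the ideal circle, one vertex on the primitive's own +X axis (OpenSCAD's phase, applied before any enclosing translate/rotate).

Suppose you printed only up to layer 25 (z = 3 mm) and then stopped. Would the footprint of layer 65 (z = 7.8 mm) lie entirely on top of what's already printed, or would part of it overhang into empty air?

entirely on top

Compare the two slices. At z = 3: the cube (footprint 27×12.5) is included at this height (area 337.50 mm²); the cube at (8, -2) is present — its section is the full 5×12.5 rectangle (area 62.50 mm²); the cone at (13.5, 8.5): at t=0.308 of its height the radius interpolates to r₁+(r₂−r₁)t = 6.654, giving a regular 6-gon of that circumradius (area = (6/2)·6.654²·sin(360°/6) = 115.03 mm²); Merging all regions: the regions partially overlap — summed areas 515.03 mm² minus the doubly-counted overlap 154.01 mm² gives 361.02 mm² — area = 361.02 mm². At z = 7.8: the cube (footprint 27×12.5) is included at this height (area 337.50 mm²); the cube at (8, -2) is present — its section is the full 5×12.5 rectangle (area 62.50 mm²); the cone at (13.5, 8.5) is absent (z outside [1, 7.5]); Taking the union: the regions partially overlap — summed areas 400.00 mm² minus the doubly-counted overlap 52.50 mm² gives 347.50 mm² — area = 347.50 mm². Checking containment: the cross-section at z = 7.8 is a subset of the cross-section at z = 3.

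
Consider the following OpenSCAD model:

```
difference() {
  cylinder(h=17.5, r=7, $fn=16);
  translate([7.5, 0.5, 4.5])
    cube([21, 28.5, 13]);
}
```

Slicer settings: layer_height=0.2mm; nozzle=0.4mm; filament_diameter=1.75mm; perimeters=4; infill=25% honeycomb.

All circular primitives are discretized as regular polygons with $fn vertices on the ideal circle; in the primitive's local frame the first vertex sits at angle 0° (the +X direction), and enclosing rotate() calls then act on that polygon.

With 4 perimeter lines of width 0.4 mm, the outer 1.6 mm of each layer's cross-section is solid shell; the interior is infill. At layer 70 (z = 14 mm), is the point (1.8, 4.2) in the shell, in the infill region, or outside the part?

infill

At z = 14 mm: the r=7 cylinder contributes a regular 16-gon of circumradius 7; the cube at (7.5, 0.5) is present — its section is the full 21×28.5 rectangle; Taking the first minus the rest: starting from the r=7 cylinder, the 21×28.5 cube at (7.5, 0.5) misses the remaining region (no effect) — 1 connected region. Overall, the cross-section is a single solid region. The nearest boundary edge runs (2.68, 6.47)→(4.95, 4.95); distance from the point to it = 2.37 mm. The point is inside the cross-section and 2.37 mm from the nearest boundary — more than the 1.6 mm shell width (4 × 0.4), so it's in the infill interior.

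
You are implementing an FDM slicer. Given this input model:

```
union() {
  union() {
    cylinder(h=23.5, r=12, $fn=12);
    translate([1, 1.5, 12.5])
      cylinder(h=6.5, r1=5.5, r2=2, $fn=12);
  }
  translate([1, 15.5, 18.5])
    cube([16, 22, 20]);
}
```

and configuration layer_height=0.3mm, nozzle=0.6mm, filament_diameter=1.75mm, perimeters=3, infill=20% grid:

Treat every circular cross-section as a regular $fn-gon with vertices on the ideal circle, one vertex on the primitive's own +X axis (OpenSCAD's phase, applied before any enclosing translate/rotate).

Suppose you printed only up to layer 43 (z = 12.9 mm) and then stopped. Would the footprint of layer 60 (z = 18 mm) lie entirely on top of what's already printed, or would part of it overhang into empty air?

entirely on top

Compare the two slices. At z = 12.9: the r=12 cylinder gives a regular 12-gon of circumradius 12 (constant along its height) (area = (12/2)·12.000²·sin(360°/12) = 432.00 mm²); the cone at (1, 1.5) (r1=5.5→r2=2) has section circumradius 5.285 here — a regular 12-gon (area = (12/2)·5.285²·sin(360°/12) = 83.78 mm²); Taking the union: the cone at (1, 1.5) lies entirely inside the r=12 cylinder, so the union is just the r=12 cylinder — area = 432.00 mm²; the cube at (1, 15.5) does not reach this height (z outside [18.5, 38.5]); Taking the union: only the result so far is present, so the union is just that shape — area = 432.00 mm². At z = 18: the r=12 cylinder gives a regular 12-gon of circumradius 12 (constant along its height) (area = (12/2)·12.000²·sin(360°/12) = 432.00 mm²); the cone at (1, 1.5) (r1=5.5→r2=2) has section circumradius 2.538 here — a regular 12-gon (area = (12/2)·2.538²·sin(360°/12) = 19.33 mm²); Taking the union: the cone at (1, 1.5) lies entirely inside the r=12 cylinder, so the union is just the r=12 cylinder — area = 432.00 mm²; the cube at (1, 15.5) is absent (z outside [18.5, 38.5]); Taking the union: only the result so far is present, so the union is just that shape — area = 432.00 mm². Checking containment: the cross-section at z = 18 is a subset of the cross-section at z = 12.9.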